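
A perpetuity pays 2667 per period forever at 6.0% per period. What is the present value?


PV = PMT / i
= 2667 / 0.06
= 44450.0


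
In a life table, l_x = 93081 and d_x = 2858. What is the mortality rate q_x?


q_x = d_x / l_x
= 2858 / 93081
= 0.0307


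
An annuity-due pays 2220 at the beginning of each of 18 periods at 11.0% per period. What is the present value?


PV_due = PMT * (1-(1+i)^(-n))/i * (1+i)
PV_immediate = 17097.5888
PV_due = 17097.5888 * 1.11
= 18978.3236


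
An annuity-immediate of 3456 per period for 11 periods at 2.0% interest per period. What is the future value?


FV = PMT * ((1+i)^n - 1) / i
= 3456 * ((1.02)^11 - 1) / 0.02
= 3456 * (1.243374 - 1) / 0.02
= 42055.0805


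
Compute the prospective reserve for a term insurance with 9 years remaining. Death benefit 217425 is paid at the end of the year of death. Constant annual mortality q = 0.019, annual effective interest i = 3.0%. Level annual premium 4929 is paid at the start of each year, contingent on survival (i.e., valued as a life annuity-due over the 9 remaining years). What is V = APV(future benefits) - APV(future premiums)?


v = 1/(1+i) = 0.970874
APV(future benefits) per unit = sum_{k=0}^{8} k_p_x * q * v^(k+1) = 0.137695
APV(future benefits) = 217425 * 0.137695 = 29938.4404
Life annuity-due factor ä_{x:9} = sum_{k=0}^{8} k_p_x * v^k = 7.464545
APV(future premiums) = 4929 * 7.464545 = 36792.7404
V = 29938.4404 - 36792.7404
= -6854.3


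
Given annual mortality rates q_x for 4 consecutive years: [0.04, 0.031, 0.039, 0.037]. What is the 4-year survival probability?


p_k = 1 - q_k for each year
Survival = product of (1 - q_k)
= 0.96 * 0.969 * 0.961 * 0.963
= 0.8609


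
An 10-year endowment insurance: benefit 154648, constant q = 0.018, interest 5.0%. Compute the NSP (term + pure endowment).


Term component = 19979.2028
Pure endowment = 10_p_x * v^10 * benefit = 0.833902 * 0.613913 * 154648 = 79171.0118
NSP = 99150.2145


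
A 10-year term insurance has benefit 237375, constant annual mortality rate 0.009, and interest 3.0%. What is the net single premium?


NSP = benefit * sum_{k=0}^{n-1} k_p_x * q * v^(k+1)
With constant q=0.009, v=0.970874
Sum = 0.073898
NSP = 237375 * 0.073898
= 17541.6324


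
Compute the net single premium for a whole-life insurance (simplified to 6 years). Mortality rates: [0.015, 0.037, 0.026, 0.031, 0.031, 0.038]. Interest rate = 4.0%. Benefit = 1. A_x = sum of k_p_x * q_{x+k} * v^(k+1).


v = 0.961538
Year 0: k_p_x=1.0, q=0.015, term=0.014423
Year 1: k_p_x=0.985, q=0.037, term=0.033695
Year 2: k_p_x=0.948555, q=0.026, term=0.021925
Year 3: k_p_x=0.923893, q=0.031, term=0.024482
Year 4: k_p_x=0.895252, q=0.031, term=0.022811
Year 5: k_p_x=0.867499, q=0.038, term=0.026053
A_x = 0.1434


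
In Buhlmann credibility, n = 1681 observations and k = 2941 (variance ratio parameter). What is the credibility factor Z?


Z = n / (n + k)
= 1681 / (1681 + 2941)
= 1681 / 4622
= 0.3637


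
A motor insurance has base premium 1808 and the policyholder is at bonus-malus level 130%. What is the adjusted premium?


adjusted = base * BM_level / 100
= 1808 * 130 / 100
= 1808 * 1.3
= 2350.4


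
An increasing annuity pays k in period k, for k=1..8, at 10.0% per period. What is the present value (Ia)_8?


(Ia)_n = sum_{k=1}^{n} k * v^k, v = 1/(1+i)
v = 0.909091
Sum computed term by term:
(Ia)_8 = 21.3636


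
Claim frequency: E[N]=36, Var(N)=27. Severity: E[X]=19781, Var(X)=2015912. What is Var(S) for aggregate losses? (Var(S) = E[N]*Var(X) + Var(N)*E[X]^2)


Var(S) = E[N]*Var(X) + Var(N)*E[X]^2
= 36*2015912 + 27*19781^2
= 72572832 + 10564774947
= 1.0637e+10


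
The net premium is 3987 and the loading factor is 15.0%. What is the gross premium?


Gross = net * (1 + loading)
= 3987 * (1 + 0.15)
= 3987 * 1.15
= 4585.05


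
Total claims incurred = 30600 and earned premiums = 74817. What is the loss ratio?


Loss ratio = claims / premiums
= 30600 / 74817
= 0.409


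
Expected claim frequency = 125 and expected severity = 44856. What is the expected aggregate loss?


E[S] = E[N] * E[X]
= 125 * 44856
= 5.6070e+06


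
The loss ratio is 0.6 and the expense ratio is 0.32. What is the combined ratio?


Combined ratio = loss ratio + expense ratio
= 0.6 + 0.32
= 0.92


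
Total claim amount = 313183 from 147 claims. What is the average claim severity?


severity = total / number
= 313183 / 147
= 2130.4966


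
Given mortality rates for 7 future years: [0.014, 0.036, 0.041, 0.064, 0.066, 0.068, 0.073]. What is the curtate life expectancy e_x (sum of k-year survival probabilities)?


e_x = sum_{k=1}^{n} k_p_x
k_p_x values:
  1_p_x = 0.986
  2_p_x = 0.950504
  3_p_x = 0.911533
  4_p_x = 0.853195
  5_p_x = 0.796884
  6_p_x = 0.742696
  7_p_x = 0.688479
e_x = 5.9293


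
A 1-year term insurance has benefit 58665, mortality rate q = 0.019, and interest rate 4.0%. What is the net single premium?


NSP = benefit * q * v
v = 1/(1+i) = 0.961538
NSP = 58665 * 0.019 * 0.961538
= 1071.7644


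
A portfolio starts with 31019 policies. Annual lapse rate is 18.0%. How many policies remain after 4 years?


remaining = initial * (1 - lapse)^years
= 31019 * (1 - 0.18)^4
= 31019 * 0.452122
= 14024.3649


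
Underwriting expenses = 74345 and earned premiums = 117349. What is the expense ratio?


Expense ratio = expenses / premiums
= 74345 / 117349
= 0.6335


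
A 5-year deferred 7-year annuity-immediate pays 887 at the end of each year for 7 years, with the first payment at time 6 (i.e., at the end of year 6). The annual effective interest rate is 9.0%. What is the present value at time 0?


PV at time 5 of the 7-year annuity-immediate:
a_n = 887 * (1-(1+0.09)^(-7))/0.09 = 4464.2292
Discount back 5 years to time 0:
PV = 4464.2292 * (1+0.09)^(-5)
= 4464.2292 * 0.649931
= 2901.4426


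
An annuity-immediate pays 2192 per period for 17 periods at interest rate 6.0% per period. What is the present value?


PV = PMT * (1 - (1+i)^(-n)) / i
= 2192 * (1 - (1+0.06)^(-17)) / 0.06
= 2192 * (1 - 0.371364) / 0.06
= 2192 * 10.47726
= 22966.1532


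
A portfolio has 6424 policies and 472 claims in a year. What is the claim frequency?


frequency = claims / policies
= 472 / 6424
= 0.0735


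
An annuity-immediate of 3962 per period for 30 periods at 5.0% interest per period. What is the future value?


FV = PMT * ((1+i)^n - 1) / i
= 3962 * ((1.05)^30 - 1) / 0.05
= 3962 * (4.321942 - 1) / 0.05
= 263230.7138


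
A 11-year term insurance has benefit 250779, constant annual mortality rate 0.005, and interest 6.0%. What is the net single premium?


NSP = benefit * sum_{k=0}^{n-1} k_p_x * q * v^(k+1)
With constant q=0.005, v=0.943396
Sum = 0.038575
NSP = 250779 * 0.038575
= 9673.7462


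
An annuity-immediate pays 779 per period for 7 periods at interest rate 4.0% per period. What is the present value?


PV = PMT * (1 - (1+i)^(-n)) / i
= 779 * (1 - (1+0.04)^(-7)) / 0.04
= 779 * (1 - 0.759918) / 0.04
= 779 * 6.002055
= 4675.6006


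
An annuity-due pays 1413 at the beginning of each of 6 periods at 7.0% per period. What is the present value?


PV_due = PMT * (1-(1+i)^(-n))/i * (1+i)
PV_immediate = 6735.1205
PV_due = 6735.1205 * 1.07
= 7206.579


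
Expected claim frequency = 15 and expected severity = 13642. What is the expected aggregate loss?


E[S] = E[N] * E[X]
= 15 * 13642
= 204630


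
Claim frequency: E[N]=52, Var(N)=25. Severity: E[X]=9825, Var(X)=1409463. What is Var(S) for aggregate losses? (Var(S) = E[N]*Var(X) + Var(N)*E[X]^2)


Var(S) = E[N]*Var(X) + Var(N)*E[X]^2
= 52*1409463 + 25*9825^2
= 73292076 + 2413265625
= 2.4866e+09


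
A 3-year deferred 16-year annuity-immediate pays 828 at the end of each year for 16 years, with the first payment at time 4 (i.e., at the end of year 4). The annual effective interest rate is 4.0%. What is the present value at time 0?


PV at time 3 of the 16-year annuity-immediate:
a_n = 828 * (1-(1+0.04)^(-16))/0.04 = 9648.1008
Discount back 3 years to time 0:
PV = 9648.1008 * (1+0.04)^(-3)
= 9648.1008 * 0.888996
= 8577.1264


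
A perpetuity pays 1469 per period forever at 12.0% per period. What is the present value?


PV = PMT / i
= 1469 / 0.12
= 12241.6667


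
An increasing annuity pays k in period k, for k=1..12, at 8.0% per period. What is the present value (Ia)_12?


(Ia)_n = sum_{k=1}^{n} k * v^k, v = 1/(1+i)
v = 0.925926
Sum computed term by term:
(Ia)_12 = 42.17


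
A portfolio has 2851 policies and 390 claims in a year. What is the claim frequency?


frequency = claims / policies
= 390 / 2851
= 0.1368


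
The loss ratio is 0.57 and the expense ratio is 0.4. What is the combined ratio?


Combined ratio = loss ratio + expense ratio
= 0.57 + 0.4
= 0.97


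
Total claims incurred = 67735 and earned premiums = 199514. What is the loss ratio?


Loss ratio = claims / premiums
= 67735 / 199514
= 0.3395


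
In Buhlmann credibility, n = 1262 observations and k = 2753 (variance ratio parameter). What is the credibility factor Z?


Z = n / (n + k)
= 1262 / (1262 + 2753)
= 1262 / 4015
= 0.3143


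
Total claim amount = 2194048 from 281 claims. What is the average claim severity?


severity = total / number
= 2194048 / 281
= 7808.0


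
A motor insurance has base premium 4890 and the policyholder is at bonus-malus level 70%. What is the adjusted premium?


adjusted = base * BM_level / 100
= 4890 * 70 / 100
= 4890 * 0.7
= 3423.0


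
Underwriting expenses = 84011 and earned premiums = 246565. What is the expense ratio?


Expense ratio = expenses / premiums
= 84011 / 246565
= 0.3407


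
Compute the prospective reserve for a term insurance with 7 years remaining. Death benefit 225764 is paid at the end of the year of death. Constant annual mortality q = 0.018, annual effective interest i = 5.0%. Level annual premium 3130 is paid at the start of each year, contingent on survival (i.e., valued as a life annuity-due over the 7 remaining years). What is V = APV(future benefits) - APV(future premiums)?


v = 1/(1+i) = 0.952381
APV(future benefits) per unit = sum_{k=0}^{6} k_p_x * q * v^(k+1) = 0.099045
APV(future benefits) = 225764 * 0.099045 = 22360.8864
Life annuity-due factor ä_{x:7} = sum_{k=0}^{6} k_p_x * v^k = 5.777649
APV(future premiums) = 3130 * 5.777649 = 18084.0399
V = 22360.8864 - 18084.0399
= 4276.8465


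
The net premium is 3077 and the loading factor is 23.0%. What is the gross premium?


Gross = net * (1 + loading)
= 3077 * (1 + 0.23)
= 3077 * 1.23
= 3784.71


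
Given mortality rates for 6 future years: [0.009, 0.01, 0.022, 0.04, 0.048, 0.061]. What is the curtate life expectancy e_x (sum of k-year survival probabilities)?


e_x = sum_{k=1}^{n} k_p_x
k_p_x values:
  1_p_x = 0.991
  2_p_x = 0.98109
  3_p_x = 0.959506
  4_p_x = 0.921126
  5_p_x = 0.876912
  6_p_x = 0.82342
e_x = 5.5531


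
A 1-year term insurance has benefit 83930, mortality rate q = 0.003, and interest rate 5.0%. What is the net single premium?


NSP = benefit * q * v
v = 1/(1+i) = 0.952381
NSP = 83930 * 0.003 * 0.952381
= 239.8


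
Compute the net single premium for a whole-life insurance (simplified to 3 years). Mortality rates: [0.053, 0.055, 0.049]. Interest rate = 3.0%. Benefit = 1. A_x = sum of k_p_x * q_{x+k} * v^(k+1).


v = 0.970874
Year 0: k_p_x=1.0, q=0.053, term=0.051456
Year 1: k_p_x=0.947, q=0.055, term=0.049095
Year 2: k_p_x=0.894915, q=0.049, term=0.04013
A_x = 0.1407


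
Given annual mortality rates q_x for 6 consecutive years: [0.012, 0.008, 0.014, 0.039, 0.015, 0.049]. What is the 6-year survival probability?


p_k = 1 - q_k for each year
Survival = product of (1 - q_k)
= 0.988 * 0.992 * 0.986 * 0.961 * 0.985 * 0.951
= 0.8699


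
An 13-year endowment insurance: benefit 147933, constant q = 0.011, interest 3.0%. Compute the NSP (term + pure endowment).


Term component = 16282.5566
Pure endowment = 13_p_x * v^13 * benefit = 0.866068 * 0.680951 * 147933 = 87243.4707
NSP = 103526.0273


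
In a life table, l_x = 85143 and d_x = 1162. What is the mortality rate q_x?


q_x = d_x / l_x
= 1162 / 85143
= 0.0136


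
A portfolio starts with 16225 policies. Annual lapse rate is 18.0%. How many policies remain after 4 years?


remaining = initial * (1 - lapse)^years
= 16225 * (1 - 0.18)^4
= 16225 * 0.452122
= 7335.6756


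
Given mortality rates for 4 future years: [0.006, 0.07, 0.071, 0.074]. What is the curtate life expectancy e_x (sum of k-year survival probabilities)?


e_x = sum_{k=1}^{n} k_p_x
k_p_x values:
  1_p_x = 0.994
  2_p_x = 0.92442
  3_p_x = 0.858786
  4_p_x = 0.795236
e_x = 3.5724


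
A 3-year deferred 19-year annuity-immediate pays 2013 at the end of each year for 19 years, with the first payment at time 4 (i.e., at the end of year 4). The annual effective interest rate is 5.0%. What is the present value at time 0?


PV at time 3 of the 19-year annuity-immediate:
a_n = 2013 * (1-(1+0.05)^(-19))/0.05 = 24327.7509
Discount back 3 years to time 0:
PV = 24327.7509 * (1+0.05)^(-3)
= 24327.7509 * 0.863838
= 21015.2259


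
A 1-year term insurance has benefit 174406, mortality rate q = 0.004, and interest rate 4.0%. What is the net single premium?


NSP = benefit * q * v
v = 1/(1+i) = 0.961538
NSP = 174406 * 0.004 * 0.961538
= 670.7923


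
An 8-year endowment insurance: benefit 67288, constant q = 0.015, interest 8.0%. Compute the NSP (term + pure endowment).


Term component = 5538.0847
Pure endowment = 8_p_x * v^8 * benefit = 0.886115 * 0.540269 * 67288 = 32213.4634
NSP = 37751.5481


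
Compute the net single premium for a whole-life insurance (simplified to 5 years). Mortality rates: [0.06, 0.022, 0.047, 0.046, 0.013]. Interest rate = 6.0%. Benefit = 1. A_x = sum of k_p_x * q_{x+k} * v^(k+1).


v = 0.943396
Year 0: k_p_x=1.0, q=0.06, term=0.056604
Year 1: k_p_x=0.94, q=0.022, term=0.018405
Year 2: k_p_x=0.91932, q=0.047, term=0.036278
Year 3: k_p_x=0.876112, q=0.046, term=0.031922
Year 4: k_p_x=0.835811, q=0.013, term=0.008119
A_x = 0.1513


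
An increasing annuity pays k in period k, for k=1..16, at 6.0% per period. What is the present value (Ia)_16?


(Ia)_n = sum_{k=1}^{n} k * v^k, v = 1/(1+i)
v = 0.943396
Sum computed term by term:
(Ia)_16 = 73.5651


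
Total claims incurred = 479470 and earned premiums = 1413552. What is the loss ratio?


Loss ratio = claims / premiums
= 479470 / 1413552
= 0.3392


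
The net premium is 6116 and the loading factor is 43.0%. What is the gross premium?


Gross = net * (1 + loading)
= 6116 * (1 + 0.43)
= 6116 * 1.43
= 8745.88


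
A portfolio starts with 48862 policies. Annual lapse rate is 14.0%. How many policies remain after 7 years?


remaining = initial * (1 - lapse)^years
= 48862 * (1 - 0.14)^7
= 48862 * 0.347928
= 17000.4492


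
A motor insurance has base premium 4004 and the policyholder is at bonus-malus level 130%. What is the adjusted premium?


adjusted = base * BM_level / 100
= 4004 * 130 / 100
= 4004 * 1.3
= 5205.2


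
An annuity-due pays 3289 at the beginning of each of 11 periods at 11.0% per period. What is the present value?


PV_due = PMT * (1-(1+i)^(-n))/i * (1+i)
PV_immediate = 20413.2289
PV_due = 20413.2289 * 1.11
= 22658.6841


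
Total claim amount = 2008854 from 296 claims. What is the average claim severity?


severity = total / number
= 2008854 / 296
= 6786.6689


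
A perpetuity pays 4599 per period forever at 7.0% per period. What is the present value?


PV = PMT / i
= 4599 / 0.07
= 65700.0


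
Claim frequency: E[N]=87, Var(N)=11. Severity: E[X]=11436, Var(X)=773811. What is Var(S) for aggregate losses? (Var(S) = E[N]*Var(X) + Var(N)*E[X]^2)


Var(S) = E[N]*Var(X) + Var(N)*E[X]^2
= 87*773811 + 11*11436^2
= 67321557 + 1438603056
= 1.5059e+09


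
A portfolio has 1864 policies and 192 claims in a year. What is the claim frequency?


frequency = claims / policies
= 192 / 1864
= 0.103


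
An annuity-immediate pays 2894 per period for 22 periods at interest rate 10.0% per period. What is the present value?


PV = PMT * (1 - (1+i)^(-n)) / i
= 2894 * (1 - (1+0.1)^(-22)) / 0.1
= 2894 * (1 - 0.122846) / 0.1
= 2894 * 8.77154
= 25384.8375


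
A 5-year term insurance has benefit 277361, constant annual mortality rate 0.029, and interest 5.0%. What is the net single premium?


NSP = benefit * sum_{k=0}^{n-1} k_p_x * q * v^(k+1)
With constant q=0.029, v=0.952381
Sum = 0.118821
NSP = 277361 * 0.118821
= 32956.2319


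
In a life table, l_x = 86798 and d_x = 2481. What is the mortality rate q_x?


q_x = d_x / l_x
= 2481 / 86798
= 0.0286


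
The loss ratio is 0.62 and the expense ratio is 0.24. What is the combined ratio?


Combined ratio = loss ratio + expense ratio
= 0.62 + 0.24
= 0.86


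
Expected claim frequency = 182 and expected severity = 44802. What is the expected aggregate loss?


E[S] = E[N] * E[X]
= 182 * 44802
= 8.1540e+06


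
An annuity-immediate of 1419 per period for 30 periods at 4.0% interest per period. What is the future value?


FV = PMT * ((1+i)^n - 1) / i
= 1419 * ((1.04)^30 - 1) / 0.04
= 1419 * (3.243398 - 1) / 0.04
= 79584.5267


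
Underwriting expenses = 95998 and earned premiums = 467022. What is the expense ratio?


Expense ratio = expenses / premiums
= 95998 / 467022
= 0.2056


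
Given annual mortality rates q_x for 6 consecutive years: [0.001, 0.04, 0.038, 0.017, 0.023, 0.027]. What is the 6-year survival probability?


p_k = 1 - q_k for each year
Survival = product of (1 - q_k)
= 0.999 * 0.96 * 0.962 * 0.983 * 0.977 * 0.973
= 0.8621


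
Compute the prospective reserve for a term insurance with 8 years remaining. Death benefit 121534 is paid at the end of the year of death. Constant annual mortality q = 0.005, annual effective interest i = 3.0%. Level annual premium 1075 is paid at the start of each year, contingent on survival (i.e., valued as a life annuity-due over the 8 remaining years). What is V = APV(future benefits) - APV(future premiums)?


v = 1/(1+i) = 0.970874
APV(future benefits) per unit = sum_{k=0}^{7} k_p_x * q * v^(k+1) = 0.034517
APV(future benefits) = 121534 * 0.034517 = 4195.0071
Life annuity-due factor ä_{x:8} = sum_{k=0}^{7} k_p_x * v^k = 7.110533
APV(future premiums) = 1075 * 7.110533 = 7643.8226
V = 4195.0071 - 7643.8226
= -3448.8154


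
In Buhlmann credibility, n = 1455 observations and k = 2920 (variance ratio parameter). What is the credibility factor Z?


Z = n / (n + k)
= 1455 / (1455 + 2920)
= 1455 / 4375
= 0.3326


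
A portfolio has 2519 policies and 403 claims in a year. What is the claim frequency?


frequency = claims / policies
= 403 / 2519
= 0.16


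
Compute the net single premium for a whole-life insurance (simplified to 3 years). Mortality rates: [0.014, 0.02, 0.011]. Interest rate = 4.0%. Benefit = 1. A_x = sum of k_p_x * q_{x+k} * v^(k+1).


v = 0.961538
Year 0: k_p_x=1.0, q=0.014, term=0.013462
Year 1: k_p_x=0.986, q=0.02, term=0.018232
Year 2: k_p_x=0.96628, q=0.011, term=0.009449
A_x = 0.0411


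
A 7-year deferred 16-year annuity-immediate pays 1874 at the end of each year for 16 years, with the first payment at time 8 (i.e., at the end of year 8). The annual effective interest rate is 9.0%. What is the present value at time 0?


PV at time 7 of the 16-year annuity-immediate:
a_n = 1874 * (1-(1+0.09)^(-16))/0.09 = 15577.7341
Discount back 7 years to time 0:
PV = 15577.7341 * (1+0.09)^(-7)
= 15577.7341 * 0.547034
= 8521.554


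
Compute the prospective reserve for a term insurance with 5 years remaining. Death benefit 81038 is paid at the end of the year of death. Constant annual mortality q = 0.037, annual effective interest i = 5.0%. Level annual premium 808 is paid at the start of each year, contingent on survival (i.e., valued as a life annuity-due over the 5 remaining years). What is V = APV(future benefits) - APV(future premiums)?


v = 1/(1+i) = 0.952381
APV(future benefits) per unit = sum_{k=0}^{4} k_p_x * q * v^(k+1) = 0.149314
APV(future benefits) = 81038 * 0.149314 = 12100.0947
Life annuity-due factor ä_{x:5} = sum_{k=0}^{4} k_p_x * v^k = 4.237285
APV(future premiums) = 808 * 4.237285 = 3423.7259
V = 12100.0947 - 3423.7259
= 8676.3688


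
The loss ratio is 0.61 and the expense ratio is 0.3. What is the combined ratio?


Combined ratio = loss ratio + expense ratio
= 0.61 + 0.3
= 0.91


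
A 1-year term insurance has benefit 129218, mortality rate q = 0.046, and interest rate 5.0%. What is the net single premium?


NSP = benefit * q * v
v = 1/(1+i) = 0.952381
NSP = 129218 * 0.046 * 0.952381
= 5660.979


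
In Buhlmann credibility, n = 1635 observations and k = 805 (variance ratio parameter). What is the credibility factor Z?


Z = n / (n + k)
= 1635 / (1635 + 805)
= 1635 / 2440
= 0.6701


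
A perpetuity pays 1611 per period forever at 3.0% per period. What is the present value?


PV = PMT / i
= 1611 / 0.03
= 53700.0


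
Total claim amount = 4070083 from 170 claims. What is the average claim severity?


severity = total / number
= 4070083 / 170
= 23941.6647


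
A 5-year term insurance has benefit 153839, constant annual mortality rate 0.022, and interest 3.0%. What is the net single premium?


NSP = benefit * sum_{k=0}^{n-1} k_p_x * q * v^(k+1)
With constant q=0.022, v=0.970874
Sum = 0.096544
NSP = 153839 * 0.096544
= 14852.1733


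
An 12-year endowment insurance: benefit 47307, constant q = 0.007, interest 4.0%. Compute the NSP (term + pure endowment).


Term component = 3000.7423
Pure endowment = 12_p_x * v^12 * benefit = 0.91916 * 0.624597 * 47307 = 27159.159
NSP = 30159.9013


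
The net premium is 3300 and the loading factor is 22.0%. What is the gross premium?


Gross = net * (1 + loading)
= 3300 * (1 + 0.22)
= 3300 * 1.22
= 4026.0


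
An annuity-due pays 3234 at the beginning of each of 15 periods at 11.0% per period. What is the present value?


PV_due = PMT * (1-(1+i)^(-n))/i * (1+i)
PV_immediate = 23255.2722
PV_due = 23255.2722 * 1.11
= 25813.3522


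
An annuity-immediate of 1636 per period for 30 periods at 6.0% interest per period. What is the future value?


FV = PMT * ((1+i)^n - 1) / i
= 1636 * ((1.06)^30 - 1) / 0.06
= 1636 * (5.743491 - 1) / 0.06
= 129339.1926


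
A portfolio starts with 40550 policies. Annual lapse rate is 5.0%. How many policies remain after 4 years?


remaining = initial * (1 - lapse)^years
= 40550 * (1 - 0.05)^4
= 40550 * 0.814506
= 33028.2284


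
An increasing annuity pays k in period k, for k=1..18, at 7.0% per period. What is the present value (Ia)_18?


(Ia)_n = sum_{k=1}^{n} k * v^k, v = 1/(1+i)
v = 0.934579
Sum computed term by term:
(Ia)_18 = 77.681


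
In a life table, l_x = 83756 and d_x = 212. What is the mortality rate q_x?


q_x = d_x / l_x
= 212 / 83756
= 0.0025


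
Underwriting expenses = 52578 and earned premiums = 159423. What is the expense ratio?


Expense ratio = expenses / premiums
= 52578 / 159423
= 0.3298


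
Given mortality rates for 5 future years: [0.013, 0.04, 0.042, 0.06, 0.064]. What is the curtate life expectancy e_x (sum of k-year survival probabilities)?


e_x = sum_{k=1}^{n} k_p_x
k_p_x values:
  1_p_x = 0.987
  2_p_x = 0.94752
  3_p_x = 0.907724
  4_p_x = 0.853261
  5_p_x = 0.798652
e_x = 4.4942


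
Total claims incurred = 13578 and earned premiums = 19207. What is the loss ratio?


Loss ratio = claims / premiums
= 13578 / 19207
= 0.7069


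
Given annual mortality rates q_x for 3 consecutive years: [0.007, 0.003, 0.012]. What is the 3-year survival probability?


p_k = 1 - q_k for each year
Survival = product of (1 - q_k)
= 0.993 * 0.997 * 0.988
= 0.9781


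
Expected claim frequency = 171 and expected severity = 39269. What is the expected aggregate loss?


E[S] = E[N] * E[X]
= 171 * 39269
= 6.7150e+06


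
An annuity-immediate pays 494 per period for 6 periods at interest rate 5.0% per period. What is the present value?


PV = PMT * (1 - (1+i)^(-n)) / i
= 494 * (1 - (1+0.05)^(-6)) / 0.05
= 494 * (1 - 0.746215) / 0.05
= 494 * 5.075692
= 2507.3919


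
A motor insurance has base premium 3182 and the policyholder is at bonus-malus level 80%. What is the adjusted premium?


adjusted = base * BM_level / 100
= 3182 * 80 / 100
= 3182 * 0.8
= 2545.6


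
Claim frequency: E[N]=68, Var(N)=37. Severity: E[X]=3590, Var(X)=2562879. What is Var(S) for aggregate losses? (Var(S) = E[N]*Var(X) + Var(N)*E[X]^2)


Var(S) = E[N]*Var(X) + Var(N)*E[X]^2
= 68*2562879 + 37*3590^2
= 174275772 + 476859700
= 6.5114e+08


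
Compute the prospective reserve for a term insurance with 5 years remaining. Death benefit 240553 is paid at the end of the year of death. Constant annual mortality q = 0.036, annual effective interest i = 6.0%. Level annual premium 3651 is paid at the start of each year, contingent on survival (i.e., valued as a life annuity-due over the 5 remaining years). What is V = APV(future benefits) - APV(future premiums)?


v = 1/(1+i) = 0.943396
APV(future benefits) per unit = sum_{k=0}^{4} k_p_x * q * v^(k+1) = 0.141715
APV(future benefits) = 240553 * 0.141715 = 34089.9302
Life annuity-due factor ä_{x:5} = sum_{k=0}^{4} k_p_x * v^k = 4.172715
APV(future premiums) = 3651 * 4.172715 = 15234.5816
V = 34089.9302 - 15234.5816
= 18855.3486


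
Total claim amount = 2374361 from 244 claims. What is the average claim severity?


severity = total / number
= 2374361 / 244
= 9730.9877


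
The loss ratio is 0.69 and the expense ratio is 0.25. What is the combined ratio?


Combined ratio = loss ratio + expense ratio
= 0.69 + 0.25
= 0.94


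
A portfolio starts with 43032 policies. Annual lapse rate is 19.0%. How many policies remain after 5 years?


remaining = initial * (1 - lapse)^years
= 43032 * (1 - 0.19)^5
= 43032 * 0.348678
= 15004.3306


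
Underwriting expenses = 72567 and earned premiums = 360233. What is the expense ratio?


Expense ratio = expenses / premiums
= 72567 / 360233
= 0.2014


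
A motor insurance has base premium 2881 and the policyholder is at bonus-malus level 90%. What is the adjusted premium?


adjusted = base * BM_level / 100
= 2881 * 90 / 100
= 2881 * 0.9
= 2592.9


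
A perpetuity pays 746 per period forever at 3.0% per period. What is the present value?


PV = PMT / i
= 746 / 0.03
= 24866.6667


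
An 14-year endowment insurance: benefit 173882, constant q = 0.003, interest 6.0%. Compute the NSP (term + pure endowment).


Term component = 4768.6538
Pure endowment = 14_p_x * v^14 * benefit = 0.958809 * 0.442301 * 173882 = 73740.271
NSP = 78508.9248


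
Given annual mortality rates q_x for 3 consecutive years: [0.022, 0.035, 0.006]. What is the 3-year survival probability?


p_k = 1 - q_k for each year
Survival = product of (1 - q_k)
= 0.978 * 0.965 * 0.994
= 0.9381


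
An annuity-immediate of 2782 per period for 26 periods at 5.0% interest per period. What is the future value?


FV = PMT * ((1+i)^n - 1) / i
= 2782 * ((1.05)^26 - 1) / 0.05
= 2782 * (3.555673 - 1) / 0.05
= 142197.6284


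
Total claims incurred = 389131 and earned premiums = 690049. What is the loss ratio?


Loss ratio = claims / premiums
= 389131 / 690049
= 0.5639


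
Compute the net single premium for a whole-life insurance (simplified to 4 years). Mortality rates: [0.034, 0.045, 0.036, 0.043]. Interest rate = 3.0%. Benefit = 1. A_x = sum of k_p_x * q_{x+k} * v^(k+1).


v = 0.970874
Year 0: k_p_x=1.0, q=0.034, term=0.03301
Year 1: k_p_x=0.966, q=0.045, term=0.040975
Year 2: k_p_x=0.92253, q=0.036, term=0.030393
Year 3: k_p_x=0.889319, q=0.043, term=0.033976
A_x = 0.1384


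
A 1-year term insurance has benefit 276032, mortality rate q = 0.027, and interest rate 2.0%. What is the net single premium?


NSP = benefit * q * v
v = 1/(1+i) = 0.980392
NSP = 276032 * 0.027 * 0.980392
= 7306.7294


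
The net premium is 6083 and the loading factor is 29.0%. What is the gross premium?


Gross = net * (1 + loading)
= 6083 * (1 + 0.29)
= 6083 * 1.29
= 7847.07


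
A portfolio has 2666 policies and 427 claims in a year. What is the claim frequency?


frequency = claims / policies
= 427 / 2666
= 0.1602


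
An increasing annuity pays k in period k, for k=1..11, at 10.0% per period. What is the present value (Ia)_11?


(Ia)_n = sum_{k=1}^{n} k * v^k, v = 1/(1+i)
v = 0.909091
Sum computed term by term:
(Ia)_11 = 32.8913


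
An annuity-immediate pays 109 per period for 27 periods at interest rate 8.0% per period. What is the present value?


PV = PMT * (1 - (1+i)^(-n)) / i
= 109 * (1 - (1+0.08)^(-27)) / 0.08
= 109 * (1 - 0.125187) / 0.08
= 109 * 10.935165
= 1191.933


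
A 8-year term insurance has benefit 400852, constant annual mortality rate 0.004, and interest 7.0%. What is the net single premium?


NSP = benefit * sum_{k=0}^{n-1} k_p_x * q * v^(k+1)
With constant q=0.004, v=0.934579
Sum = 0.023587
NSP = 400852 * 0.023587
= 9454.8316


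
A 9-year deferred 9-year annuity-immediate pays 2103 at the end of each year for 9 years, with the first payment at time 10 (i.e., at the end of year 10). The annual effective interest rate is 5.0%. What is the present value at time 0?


PV at time 9 of the 9-year annuity-immediate:
a_n = 2103 * (1-(1+0.05)^(-9))/0.05 = 14947.749
Discount back 9 years to time 0:
PV = 14947.749 * (1+0.05)^(-9)
= 14947.749 * 0.644609
= 9635.4523


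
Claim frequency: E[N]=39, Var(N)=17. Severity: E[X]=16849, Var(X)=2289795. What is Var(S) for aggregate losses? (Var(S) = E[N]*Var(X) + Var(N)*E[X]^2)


Var(S) = E[N]*Var(X) + Var(N)*E[X]^2
= 39*2289795 + 17*16849^2
= 89302005 + 4826109617
= 4.9154e+09


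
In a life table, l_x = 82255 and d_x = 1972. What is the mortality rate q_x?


q_x = d_x / l_x
= 1972 / 82255
= 0.024


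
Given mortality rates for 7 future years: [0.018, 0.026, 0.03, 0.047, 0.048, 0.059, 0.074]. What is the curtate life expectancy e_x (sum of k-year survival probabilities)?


e_x = sum_{k=1}^{n} k_p_x
k_p_x values:
  1_p_x = 0.982
  2_p_x = 0.956468
  3_p_x = 0.927774
  4_p_x = 0.884169
  5_p_x = 0.841728
  6_p_x = 0.792067
  7_p_x = 0.733454
e_x = 6.1177


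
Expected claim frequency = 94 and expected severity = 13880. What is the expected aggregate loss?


E[S] = E[N] * E[X]
= 94 * 13880
= 1.3047e+06


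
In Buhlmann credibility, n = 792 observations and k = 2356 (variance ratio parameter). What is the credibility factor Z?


Z = n / (n + k)
= 792 / (792 + 2356)
= 792 / 3148
= 0.2516


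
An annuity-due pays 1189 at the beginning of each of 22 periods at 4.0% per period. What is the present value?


PV_due = PMT * (1-(1+i)^(-n))/i * (1+i)
PV_immediate = 17182.3761
PV_due = 17182.3761 * 1.04
= 17869.6712


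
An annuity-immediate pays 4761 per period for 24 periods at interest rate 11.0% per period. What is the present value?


PV = PMT * (1 - (1+i)^(-n)) / i
= 4761 * (1 - (1+0.11)^(-24)) / 0.11
= 4761 * (1 - 0.081705) / 0.11
= 4761 * 8.348137
= 39745.4782


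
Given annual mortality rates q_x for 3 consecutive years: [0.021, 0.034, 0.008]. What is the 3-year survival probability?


p_k = 1 - q_k for each year
Survival = product of (1 - q_k)
= 0.979 * 0.966 * 0.992
= 0.9381


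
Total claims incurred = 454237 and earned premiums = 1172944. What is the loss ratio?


Loss ratio = claims / premiums
= 454237 / 1172944
= 0.3873


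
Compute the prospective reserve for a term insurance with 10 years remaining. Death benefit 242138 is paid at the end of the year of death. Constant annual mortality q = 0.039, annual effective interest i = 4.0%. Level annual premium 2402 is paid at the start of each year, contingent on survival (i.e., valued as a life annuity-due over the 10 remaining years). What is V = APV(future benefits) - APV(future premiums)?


v = 1/(1+i) = 0.961538
APV(future benefits) per unit = sum_{k=0}^{9} k_p_x * q * v^(k+1) = 0.269624
APV(future benefits) = 242138 * 0.269624 = 65286.3301
Life annuity-due factor ä_{x:10} = sum_{k=0}^{9} k_p_x * v^k = 7.189986
APV(future premiums) = 2402 * 7.189986 = 17270.3461
V = 65286.3301 - 17270.3461
= 48015.984


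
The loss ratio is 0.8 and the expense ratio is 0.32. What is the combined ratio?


Combined ratio = loss ratio + expense ratio
= 0.8 + 0.32
= 1.12


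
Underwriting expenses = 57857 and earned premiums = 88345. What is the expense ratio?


Expense ratio = expenses / premiums
= 57857 / 88345
= 0.6549


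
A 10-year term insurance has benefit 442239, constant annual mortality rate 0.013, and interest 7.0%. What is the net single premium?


NSP = benefit * sum_{k=0}^{n-1} k_p_x * q * v^(k+1)
With constant q=0.013, v=0.934579
Sum = 0.086771
NSP = 442239 * 0.086771
= 38373.6364


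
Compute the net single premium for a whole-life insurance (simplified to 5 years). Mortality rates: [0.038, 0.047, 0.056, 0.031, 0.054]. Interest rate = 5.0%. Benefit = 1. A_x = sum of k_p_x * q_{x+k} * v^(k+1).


v = 0.952381
Year 0: k_p_x=1.0, q=0.038, term=0.03619
Year 1: k_p_x=0.962, q=0.047, term=0.04101
Year 2: k_p_x=0.916786, q=0.056, term=0.044349
Year 3: k_p_x=0.865446, q=0.031, term=0.022072
Year 4: k_p_x=0.838617, q=0.054, term=0.035482
A_x = 0.1791


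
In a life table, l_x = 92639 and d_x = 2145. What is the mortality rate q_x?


q_x = d_x / l_x
= 2145 / 92639
= 0.0232


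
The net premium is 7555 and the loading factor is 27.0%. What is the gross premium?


Gross = net * (1 + loading)
= 7555 * (1 + 0.27)
= 7555 * 1.27
= 9594.85


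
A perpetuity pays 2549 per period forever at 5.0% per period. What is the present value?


PV = PMT / i
= 2549 / 0.05
= 50980.0


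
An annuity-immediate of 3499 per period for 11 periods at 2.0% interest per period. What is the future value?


FV = PMT * ((1+i)^n - 1) / i
= 3499 * ((1.02)^11 - 1) / 0.02
= 3499 * (1.243374 - 1) / 0.02
= 42578.3353


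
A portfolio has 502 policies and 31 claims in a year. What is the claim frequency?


frequency = claims / policies
= 31 / 502
= 0.0618


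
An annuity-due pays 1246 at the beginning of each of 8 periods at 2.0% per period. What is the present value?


PV_due = PMT * (1-(1+i)^(-n))/i * (1+i)
PV_immediate = 9127.5499
PV_due = 9127.5499 * 1.02
= 9310.1009


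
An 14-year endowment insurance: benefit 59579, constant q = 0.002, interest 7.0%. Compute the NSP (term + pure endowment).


Term component = 1030.8848
Pure endowment = 14_p_x * v^14 * benefit = 0.972361 * 0.387817 * 59579 = 22467.1456
NSP = 23498.0305


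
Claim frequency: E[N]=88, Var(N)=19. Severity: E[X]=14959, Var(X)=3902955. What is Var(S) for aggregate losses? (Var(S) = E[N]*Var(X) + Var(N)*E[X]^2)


Var(S) = E[N]*Var(X) + Var(N)*E[X]^2
= 88*3902955 + 19*14959^2
= 343460040 + 4251661939
= 4.5951e+09


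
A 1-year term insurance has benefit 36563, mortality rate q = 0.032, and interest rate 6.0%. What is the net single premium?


NSP = benefit * q * v
v = 1/(1+i) = 0.943396
NSP = 36563 * 0.032 * 0.943396
= 1103.7887


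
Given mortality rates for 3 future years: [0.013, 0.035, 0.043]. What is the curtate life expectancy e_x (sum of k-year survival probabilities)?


e_x = sum_{k=1}^{n} k_p_x
k_p_x values:
  1_p_x = 0.987
  2_p_x = 0.952455
  3_p_x = 0.911499
e_x = 2.851


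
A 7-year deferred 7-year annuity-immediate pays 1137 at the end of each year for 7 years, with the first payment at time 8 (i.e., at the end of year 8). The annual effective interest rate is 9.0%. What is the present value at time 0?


PV at time 7 of the 7-year annuity-immediate:
a_n = 1137 * (1-(1+0.09)^(-7))/0.09 = 5722.4674
Discount back 7 years to time 0:
PV = 5722.4674 * (1+0.09)^(-7)
= 5722.4674 * 0.547034
= 3130.3856


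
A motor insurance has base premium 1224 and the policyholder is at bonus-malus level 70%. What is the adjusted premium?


adjusted = base * BM_level / 100
= 1224 * 70 / 100
= 1224 * 0.7
= 856.8


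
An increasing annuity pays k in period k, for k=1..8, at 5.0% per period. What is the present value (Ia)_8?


(Ia)_n = sum_{k=1}^{n} k * v^k, v = 1/(1+i)
v = 0.952381
Sum computed term by term:
(Ia)_8 = 27.4332


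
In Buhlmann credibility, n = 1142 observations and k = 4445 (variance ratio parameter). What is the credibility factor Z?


Z = n / (n + k)
= 1142 / (1142 + 4445)
= 1142 / 5587
= 0.2044


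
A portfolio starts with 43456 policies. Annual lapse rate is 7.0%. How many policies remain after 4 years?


remaining = initial * (1 - lapse)^years
= 43456 * (1 - 0.07)^4
= 43456 * 0.748052
= 32507.3481


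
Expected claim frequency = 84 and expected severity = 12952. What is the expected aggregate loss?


E[S] = E[N] * E[X]
= 84 * 12952
= 1.0880e+06


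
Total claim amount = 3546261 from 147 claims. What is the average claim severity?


severity = total / number
= 3546261 / 147
= 24124.2245


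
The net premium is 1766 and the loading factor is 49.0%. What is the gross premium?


Gross = net * (1 + loading)
= 1766 * (1 + 0.49)
= 1766 * 1.49
= 2631.34


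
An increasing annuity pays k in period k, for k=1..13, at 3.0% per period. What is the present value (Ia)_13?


(Ia)_n = sum_{k=1}^{n} k * v^k, v = 1/(1+i)
v = 0.970874
Sum computed term by term:
(Ia)_13 = 70.0546


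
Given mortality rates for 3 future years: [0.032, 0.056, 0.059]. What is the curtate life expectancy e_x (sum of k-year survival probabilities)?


e_x = sum_{k=1}^{n} k_p_x
k_p_x values:
  1_p_x = 0.968
  2_p_x = 0.913792
  3_p_x = 0.859878
e_x = 2.7417


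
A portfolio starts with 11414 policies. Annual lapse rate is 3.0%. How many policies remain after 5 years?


remaining = initial * (1 - lapse)^years
= 11414 * (1 - 0.03)^5
= 11414 * 0.858734
= 9801.5902


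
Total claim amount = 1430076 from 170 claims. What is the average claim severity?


severity = total / number
= 1430076 / 170
= 8412.2118


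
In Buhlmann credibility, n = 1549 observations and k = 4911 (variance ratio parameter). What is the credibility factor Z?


Z = n / (n + k)
= 1549 / (1549 + 4911)
= 1549 / 6460
= 0.2398


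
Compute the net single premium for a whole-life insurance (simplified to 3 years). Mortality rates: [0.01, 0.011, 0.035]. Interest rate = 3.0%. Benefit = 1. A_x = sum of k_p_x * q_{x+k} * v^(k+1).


v = 0.970874
Year 0: k_p_x=1.0, q=0.01, term=0.009709
Year 1: k_p_x=0.99, q=0.011, term=0.010265
Year 2: k_p_x=0.97911, q=0.035, term=0.031361
A_x = 0.0513


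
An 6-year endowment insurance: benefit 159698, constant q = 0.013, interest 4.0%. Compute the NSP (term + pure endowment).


Term component = 10551.1937
Pure endowment = 6_p_x * v^6 * benefit = 0.924491 * 0.790315 * 159698 = 116681.5951
NSP = 127232.7887


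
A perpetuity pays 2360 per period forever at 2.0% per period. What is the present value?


PV = PMT / i
= 2360 / 0.02
= 118000.0


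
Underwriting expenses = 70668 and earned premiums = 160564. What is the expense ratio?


Expense ratio = expenses / premiums
= 70668 / 160564
= 0.4401


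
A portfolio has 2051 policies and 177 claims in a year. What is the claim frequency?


frequency = claims / policies
= 177 / 2051
= 0.0863


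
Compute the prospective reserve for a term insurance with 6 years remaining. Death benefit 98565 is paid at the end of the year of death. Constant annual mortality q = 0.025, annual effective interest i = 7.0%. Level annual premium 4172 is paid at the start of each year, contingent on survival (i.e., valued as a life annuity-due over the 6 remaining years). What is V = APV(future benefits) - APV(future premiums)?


v = 1/(1+i) = 0.934579
APV(future benefits) per unit = sum_{k=0}^{5} k_p_x * q * v^(k+1) = 0.112518
APV(future benefits) = 98565 * 0.112518 = 11090.2879
Life annuity-due factor ä_{x:6} = sum_{k=0}^{5} k_p_x * v^k = 4.815749
APV(future premiums) = 4172 * 4.815749 = 20091.3057
V = 11090.2879 - 20091.3057
= -9001.0178
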